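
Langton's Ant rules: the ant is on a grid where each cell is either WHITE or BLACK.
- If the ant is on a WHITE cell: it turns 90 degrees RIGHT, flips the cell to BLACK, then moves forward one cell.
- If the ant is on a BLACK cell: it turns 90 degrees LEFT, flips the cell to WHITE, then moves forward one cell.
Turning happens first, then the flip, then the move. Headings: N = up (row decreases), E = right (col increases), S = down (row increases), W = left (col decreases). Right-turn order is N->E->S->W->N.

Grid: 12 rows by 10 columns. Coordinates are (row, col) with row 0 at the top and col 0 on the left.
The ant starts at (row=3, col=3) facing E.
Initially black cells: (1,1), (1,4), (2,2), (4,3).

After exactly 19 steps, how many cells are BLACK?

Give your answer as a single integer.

Step 1: on WHITE (3,3): turn R to S, flip to black, move to (4,3). |black|=5
Step 2: on BLACK (4,3): turn L to E, flip to white, move to (4,4). |black|=4
Step 3: on WHITE (4,4): turn R to S, flip to black, move to (5,4). |black|=5
Step 4: on WHITE (5,4): turn R to W, flip to black, move to (5,3). |black|=6
Step 5: on WHITE (5,3): turn R to N, flip to black, move to (4,3). |black|=7
Step 6: on WHITE (4,3): turn R to E, flip to black, move to (4,4). |black|=8
Step 7: on BLACK (4,4): turn L to N, flip to white, move to (3,4). |black|=7
Step 8: on WHITE (3,4): turn R to E, flip to black, move to (3,5). |black|=8
Step 9: on WHITE (3,5): turn R to S, flip to black, move to (4,5). |black|=9
Step 10: on WHITE (4,5): turn R to W, flip to black, move to (4,4). |black|=10
Step 11: on WHITE (4,4): turn R to N, flip to black, move to (3,4). |black|=11
Step 12: on BLACK (3,4): turn L to W, flip to white, move to (3,3). |black|=10
Step 13: on BLACK (3,3): turn L to S, flip to white, move to (4,3). |black|=9
Step 14: on BLACK (4,3): turn L to E, flip to white, move to (4,4). |black|=8
Step 15: on BLACK (4,4): turn L to N, flip to white, move to (3,4). |black|=7
Step 16: on WHITE (3,4): turn R to E, flip to black, move to (3,5). |black|=8
Step 17: on BLACK (3,5): turn L to N, flip to white, move to (2,5). |black|=7
Step 18: on WHITE (2,5): turn R to E, flip to black, move to (2,6). |black|=8
Step 19: on WHITE (2,6): turn R to S, flip to black, move to (3,6). |black|=9

Answer: 9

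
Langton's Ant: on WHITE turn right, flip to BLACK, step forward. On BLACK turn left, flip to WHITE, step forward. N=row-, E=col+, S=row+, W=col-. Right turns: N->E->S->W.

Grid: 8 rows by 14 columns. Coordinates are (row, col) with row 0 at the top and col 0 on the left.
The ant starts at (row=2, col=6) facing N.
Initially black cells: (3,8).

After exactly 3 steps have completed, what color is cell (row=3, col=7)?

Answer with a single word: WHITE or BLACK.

Step 1: on WHITE (2,6): turn R to E, flip to black, move to (2,7). |black|=2
Step 2: on WHITE (2,7): turn R to S, flip to black, move to (3,7). |black|=3
Step 3: on WHITE (3,7): turn R to W, flip to black, move to (3,6). |black|=4

Answer: BLACK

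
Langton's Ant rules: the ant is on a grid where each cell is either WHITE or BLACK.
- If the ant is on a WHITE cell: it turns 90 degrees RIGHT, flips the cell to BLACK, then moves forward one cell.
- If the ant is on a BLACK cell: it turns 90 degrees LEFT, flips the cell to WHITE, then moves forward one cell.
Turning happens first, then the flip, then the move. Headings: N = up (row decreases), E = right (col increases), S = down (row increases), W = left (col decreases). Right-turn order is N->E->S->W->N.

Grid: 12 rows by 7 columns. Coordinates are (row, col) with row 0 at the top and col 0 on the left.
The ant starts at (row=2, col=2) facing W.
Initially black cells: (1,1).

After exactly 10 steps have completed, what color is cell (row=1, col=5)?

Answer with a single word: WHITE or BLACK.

Answer: WHITE

Derivation:
Step 1: on WHITE (2,2): turn R to N, flip to black, move to (1,2). |black|=2
Step 2: on WHITE (1,2): turn R to E, flip to black, move to (1,3). |black|=3
Step 3: on WHITE (1,3): turn R to S, flip to black, move to (2,3). |black|=4
Step 4: on WHITE (2,3): turn R to W, flip to black, move to (2,2). |black|=5
Step 5: on BLACK (2,2): turn L to S, flip to white, move to (3,2). |black|=4
Step 6: on WHITE (3,2): turn R to W, flip to black, move to (3,1). |black|=5
Step 7: on WHITE (3,1): turn R to N, flip to black, move to (2,1). |black|=6
Step 8: on WHITE (2,1): turn R to E, flip to black, move to (2,2). |black|=7
Step 9: on WHITE (2,2): turn R to S, flip to black, move to (3,2). |black|=8
Step 10: on BLACK (3,2): turn L to E, flip to white, move to (3,3). |black|=7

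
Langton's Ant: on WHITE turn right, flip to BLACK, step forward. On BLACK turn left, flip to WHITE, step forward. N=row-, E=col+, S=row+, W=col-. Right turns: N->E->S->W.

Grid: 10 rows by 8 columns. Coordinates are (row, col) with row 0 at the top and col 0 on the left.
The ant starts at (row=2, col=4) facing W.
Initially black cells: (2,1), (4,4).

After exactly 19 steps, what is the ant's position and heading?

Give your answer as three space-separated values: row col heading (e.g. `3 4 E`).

Step 1: on WHITE (2,4): turn R to N, flip to black, move to (1,4). |black|=3
Step 2: on WHITE (1,4): turn R to E, flip to black, move to (1,5). |black|=4
Step 3: on WHITE (1,5): turn R to S, flip to black, move to (2,5). |black|=5
Step 4: on WHITE (2,5): turn R to W, flip to black, move to (2,4). |black|=6
Step 5: on BLACK (2,4): turn L to S, flip to white, move to (3,4). |black|=5
Step 6: on WHITE (3,4): turn R to W, flip to black, move to (3,3). |black|=6
Step 7: on WHITE (3,3): turn R to N, flip to black, move to (2,3). |black|=7
Step 8: on WHITE (2,3): turn R to E, flip to black, move to (2,4). |black|=8
Step 9: on WHITE (2,4): turn R to S, flip to black, move to (3,4). |black|=9
Step 10: on BLACK (3,4): turn L to E, flip to white, move to (3,5). |black|=8
Step 11: on WHITE (3,5): turn R to S, flip to black, move to (4,5). |black|=9
Step 12: on WHITE (4,5): turn R to W, flip to black, move to (4,4). |black|=10
Step 13: on BLACK (4,4): turn L to S, flip to white, move to (5,4). |black|=9
Step 14: on WHITE (5,4): turn R to W, flip to black, move to (5,3). |black|=10
Step 15: on WHITE (5,3): turn R to N, flip to black, move to (4,3). |black|=11
Step 16: on WHITE (4,3): turn R to E, flip to black, move to (4,4). |black|=12
Step 17: on WHITE (4,4): turn R to S, flip to black, move to (5,4). |black|=13
Step 18: on BLACK (5,4): turn L to E, flip to white, move to (5,5). |black|=12
Step 19: on WHITE (5,5): turn R to S, flip to black, move to (6,5). |black|=13

Answer: 6 5 S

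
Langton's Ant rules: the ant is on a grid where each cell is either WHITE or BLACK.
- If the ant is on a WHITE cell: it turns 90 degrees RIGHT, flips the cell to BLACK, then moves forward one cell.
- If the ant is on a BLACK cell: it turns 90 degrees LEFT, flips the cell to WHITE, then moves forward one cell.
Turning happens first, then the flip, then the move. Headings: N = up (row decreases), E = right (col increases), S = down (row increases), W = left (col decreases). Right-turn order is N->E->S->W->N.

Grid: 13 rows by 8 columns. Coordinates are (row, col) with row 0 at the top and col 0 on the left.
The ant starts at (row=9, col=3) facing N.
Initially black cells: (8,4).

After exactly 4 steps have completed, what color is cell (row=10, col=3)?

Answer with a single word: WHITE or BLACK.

Answer: BLACK

Derivation:
Step 1: on WHITE (9,3): turn R to E, flip to black, move to (9,4). |black|=2
Step 2: on WHITE (9,4): turn R to S, flip to black, move to (10,4). |black|=3
Step 3: on WHITE (10,4): turn R to W, flip to black, move to (10,3). |black|=4
Step 4: on WHITE (10,3): turn R to N, flip to black, move to (9,3). |black|=5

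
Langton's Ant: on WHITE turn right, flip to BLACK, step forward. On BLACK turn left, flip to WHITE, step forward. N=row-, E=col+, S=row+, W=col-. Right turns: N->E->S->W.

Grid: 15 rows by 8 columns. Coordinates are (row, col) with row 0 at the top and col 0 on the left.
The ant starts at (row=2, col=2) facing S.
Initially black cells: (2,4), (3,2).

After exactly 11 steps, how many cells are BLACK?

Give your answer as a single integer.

Step 1: on WHITE (2,2): turn R to W, flip to black, move to (2,1). |black|=3
Step 2: on WHITE (2,1): turn R to N, flip to black, move to (1,1). |black|=4
Step 3: on WHITE (1,1): turn R to E, flip to black, move to (1,2). |black|=5
Step 4: on WHITE (1,2): turn R to S, flip to black, move to (2,2). |black|=6
Step 5: on BLACK (2,2): turn L to E, flip to white, move to (2,3). |black|=5
Step 6: on WHITE (2,3): turn R to S, flip to black, move to (3,3). |black|=6
Step 7: on WHITE (3,3): turn R to W, flip to black, move to (3,2). |black|=7
Step 8: on BLACK (3,2): turn L to S, flip to white, move to (4,2). |black|=6
Step 9: on WHITE (4,2): turn R to W, flip to black, move to (4,1). |black|=7
Step 10: on WHITE (4,1): turn R to N, flip to black, move to (3,1). |black|=8
Step 11: on WHITE (3,1): turn R to E, flip to black, move to (3,2). |black|=9

Answer: 9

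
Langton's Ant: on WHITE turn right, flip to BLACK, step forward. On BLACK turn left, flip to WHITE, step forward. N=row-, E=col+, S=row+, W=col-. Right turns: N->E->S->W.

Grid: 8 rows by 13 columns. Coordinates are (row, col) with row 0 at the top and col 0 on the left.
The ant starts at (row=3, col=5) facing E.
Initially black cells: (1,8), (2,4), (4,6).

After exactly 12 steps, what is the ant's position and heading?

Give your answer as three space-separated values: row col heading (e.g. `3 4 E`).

Answer: 3 5 E

Derivation:
Step 1: on WHITE (3,5): turn R to S, flip to black, move to (4,5). |black|=4
Step 2: on WHITE (4,5): turn R to W, flip to black, move to (4,4). |black|=5
Step 3: on WHITE (4,4): turn R to N, flip to black, move to (3,4). |black|=6
Step 4: on WHITE (3,4): turn R to E, flip to black, move to (3,5). |black|=7
Step 5: on BLACK (3,5): turn L to N, flip to white, move to (2,5). |black|=6
Step 6: on WHITE (2,5): turn R to E, flip to black, move to (2,6). |black|=7
Step 7: on WHITE (2,6): turn R to S, flip to black, move to (3,6). |black|=8
Step 8: on WHITE (3,6): turn R to W, flip to black, move to (3,5). |black|=9
Step 9: on WHITE (3,5): turn R to N, flip to black, move to (2,5). |black|=10
Step 10: on BLACK (2,5): turn L to W, flip to white, move to (2,4). |black|=9
Step 11: on BLACK (2,4): turn L to S, flip to white, move to (3,4). |black|=8
Step 12: on BLACK (3,4): turn L to E, flip to white, move to (3,5). |black|=7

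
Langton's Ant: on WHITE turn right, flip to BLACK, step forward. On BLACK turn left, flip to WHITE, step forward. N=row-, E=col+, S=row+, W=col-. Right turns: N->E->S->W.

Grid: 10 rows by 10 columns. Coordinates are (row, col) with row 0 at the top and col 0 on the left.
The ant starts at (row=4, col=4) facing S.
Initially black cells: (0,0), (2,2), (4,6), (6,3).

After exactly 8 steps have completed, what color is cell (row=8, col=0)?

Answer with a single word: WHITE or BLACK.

Answer: WHITE

Derivation:
Step 1: on WHITE (4,4): turn R to W, flip to black, move to (4,3). |black|=5
Step 2: on WHITE (4,3): turn R to N, flip to black, move to (3,3). |black|=6
Step 3: on WHITE (3,3): turn R to E, flip to black, move to (3,4). |black|=7
Step 4: on WHITE (3,4): turn R to S, flip to black, move to (4,4). |black|=8
Step 5: on BLACK (4,4): turn L to E, flip to white, move to (4,5). |black|=7
Step 6: on WHITE (4,5): turn R to S, flip to black, move to (5,5). |black|=8
Step 7: on WHITE (5,5): turn R to W, flip to black, move to (5,4). |black|=9
Step 8: on WHITE (5,4): turn R to N, flip to black, move to (4,4). |black|=10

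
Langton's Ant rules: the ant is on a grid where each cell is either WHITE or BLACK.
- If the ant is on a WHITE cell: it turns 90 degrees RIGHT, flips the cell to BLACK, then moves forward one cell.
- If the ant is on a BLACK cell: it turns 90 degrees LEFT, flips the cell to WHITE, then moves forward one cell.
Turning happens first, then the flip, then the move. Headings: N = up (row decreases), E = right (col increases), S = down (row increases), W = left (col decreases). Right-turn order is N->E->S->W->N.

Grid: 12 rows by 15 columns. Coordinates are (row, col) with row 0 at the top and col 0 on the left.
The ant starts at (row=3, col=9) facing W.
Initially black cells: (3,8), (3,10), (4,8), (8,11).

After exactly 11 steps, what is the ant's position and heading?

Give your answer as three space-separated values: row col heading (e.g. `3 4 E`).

Step 1: on WHITE (3,9): turn R to N, flip to black, move to (2,9). |black|=5
Step 2: on WHITE (2,9): turn R to E, flip to black, move to (2,10). |black|=6
Step 3: on WHITE (2,10): turn R to S, flip to black, move to (3,10). |black|=7
Step 4: on BLACK (3,10): turn L to E, flip to white, move to (3,11). |black|=6
Step 5: on WHITE (3,11): turn R to S, flip to black, move to (4,11). |black|=7
Step 6: on WHITE (4,11): turn R to W, flip to black, move to (4,10). |black|=8
Step 7: on WHITE (4,10): turn R to N, flip to black, move to (3,10). |black|=9
Step 8: on WHITE (3,10): turn R to E, flip to black, move to (3,11). |black|=10
Step 9: on BLACK (3,11): turn L to N, flip to white, move to (2,11). |black|=9
Step 10: on WHITE (2,11): turn R to E, flip to black, move to (2,12). |black|=10
Step 11: on WHITE (2,12): turn R to S, flip to black, move to (3,12). |black|=11

Answer: 3 12 S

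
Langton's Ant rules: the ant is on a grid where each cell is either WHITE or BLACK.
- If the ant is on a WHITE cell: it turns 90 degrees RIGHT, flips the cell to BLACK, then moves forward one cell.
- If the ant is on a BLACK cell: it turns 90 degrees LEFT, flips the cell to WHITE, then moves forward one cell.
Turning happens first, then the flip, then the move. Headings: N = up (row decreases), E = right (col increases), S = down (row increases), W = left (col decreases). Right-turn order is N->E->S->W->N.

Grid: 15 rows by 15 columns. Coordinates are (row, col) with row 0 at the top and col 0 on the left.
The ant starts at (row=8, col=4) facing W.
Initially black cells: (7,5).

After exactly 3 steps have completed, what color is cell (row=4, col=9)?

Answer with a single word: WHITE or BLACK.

Step 1: on WHITE (8,4): turn R to N, flip to black, move to (7,4). |black|=2
Step 2: on WHITE (7,4): turn R to E, flip to black, move to (7,5). |black|=3
Step 3: on BLACK (7,5): turn L to N, flip to white, move to (6,5). |black|=2

Answer: WHITE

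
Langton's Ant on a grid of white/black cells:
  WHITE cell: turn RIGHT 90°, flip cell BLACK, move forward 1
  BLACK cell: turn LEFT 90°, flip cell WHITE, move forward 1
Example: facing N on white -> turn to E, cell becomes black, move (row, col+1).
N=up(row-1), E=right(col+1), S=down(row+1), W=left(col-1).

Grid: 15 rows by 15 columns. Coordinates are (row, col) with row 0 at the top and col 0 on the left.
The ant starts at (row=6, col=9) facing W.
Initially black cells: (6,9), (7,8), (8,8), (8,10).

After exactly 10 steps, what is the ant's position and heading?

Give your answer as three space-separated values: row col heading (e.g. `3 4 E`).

Step 1: on BLACK (6,9): turn L to S, flip to white, move to (7,9). |black|=3
Step 2: on WHITE (7,9): turn R to W, flip to black, move to (7,8). |black|=4
Step 3: on BLACK (7,8): turn L to S, flip to white, move to (8,8). |black|=3
Step 4: on BLACK (8,8): turn L to E, flip to white, move to (8,9). |black|=2
Step 5: on WHITE (8,9): turn R to S, flip to black, move to (9,9). |black|=3
Step 6: on WHITE (9,9): turn R to W, flip to black, move to (9,8). |black|=4
Step 7: on WHITE (9,8): turn R to N, flip to black, move to (8,8). |black|=5
Step 8: on WHITE (8,8): turn R to E, flip to black, move to (8,9). |black|=6
Step 9: on BLACK (8,9): turn L to N, flip to white, move to (7,9). |black|=5
Step 10: on BLACK (7,9): turn L to W, flip to white, move to (7,8). |black|=4

Answer: 7 8 W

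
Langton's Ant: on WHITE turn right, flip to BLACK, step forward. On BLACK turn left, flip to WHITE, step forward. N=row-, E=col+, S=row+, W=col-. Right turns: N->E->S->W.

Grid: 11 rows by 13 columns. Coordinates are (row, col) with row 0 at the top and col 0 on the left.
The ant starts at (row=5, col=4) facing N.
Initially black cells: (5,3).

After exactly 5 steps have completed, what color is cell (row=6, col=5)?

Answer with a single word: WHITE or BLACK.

Step 1: on WHITE (5,4): turn R to E, flip to black, move to (5,5). |black|=2
Step 2: on WHITE (5,5): turn R to S, flip to black, move to (6,5). |black|=3
Step 3: on WHITE (6,5): turn R to W, flip to black, move to (6,4). |black|=4
Step 4: on WHITE (6,4): turn R to N, flip to black, move to (5,4). |black|=5
Step 5: on BLACK (5,4): turn L to W, flip to white, move to (5,3). |black|=4

Answer: BLACK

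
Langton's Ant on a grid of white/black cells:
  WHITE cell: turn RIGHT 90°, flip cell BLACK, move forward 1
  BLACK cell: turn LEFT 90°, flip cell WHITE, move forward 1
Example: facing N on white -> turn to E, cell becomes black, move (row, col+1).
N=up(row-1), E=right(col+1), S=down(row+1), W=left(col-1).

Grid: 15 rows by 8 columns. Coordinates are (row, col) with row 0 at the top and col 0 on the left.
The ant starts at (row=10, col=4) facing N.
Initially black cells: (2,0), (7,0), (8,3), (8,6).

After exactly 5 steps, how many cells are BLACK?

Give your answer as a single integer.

Answer: 7

Derivation:
Step 1: on WHITE (10,4): turn R to E, flip to black, move to (10,5). |black|=5
Step 2: on WHITE (10,5): turn R to S, flip to black, move to (11,5). |black|=6
Step 3: on WHITE (11,5): turn R to W, flip to black, move to (11,4). |black|=7
Step 4: on WHITE (11,4): turn R to N, flip to black, move to (10,4). |black|=8
Step 5: on BLACK (10,4): turn L to W, flip to white, move to (10,3). |black|=7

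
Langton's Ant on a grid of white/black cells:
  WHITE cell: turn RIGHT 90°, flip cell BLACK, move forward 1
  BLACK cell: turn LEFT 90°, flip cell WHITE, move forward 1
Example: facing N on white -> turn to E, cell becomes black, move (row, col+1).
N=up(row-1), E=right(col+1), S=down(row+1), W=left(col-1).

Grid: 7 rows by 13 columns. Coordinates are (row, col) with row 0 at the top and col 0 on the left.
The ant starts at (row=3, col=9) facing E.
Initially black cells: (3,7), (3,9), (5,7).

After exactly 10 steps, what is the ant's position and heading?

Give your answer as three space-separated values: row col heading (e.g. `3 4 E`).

Answer: 2 8 W

Derivation:
Step 1: on BLACK (3,9): turn L to N, flip to white, move to (2,9). |black|=2
Step 2: on WHITE (2,9): turn R to E, flip to black, move to (2,10). |black|=3
Step 3: on WHITE (2,10): turn R to S, flip to black, move to (3,10). |black|=4
Step 4: on WHITE (3,10): turn R to W, flip to black, move to (3,9). |black|=5
Step 5: on WHITE (3,9): turn R to N, flip to black, move to (2,9). |black|=6
Step 6: on BLACK (2,9): turn L to W, flip to white, move to (2,8). |black|=5
Step 7: on WHITE (2,8): turn R to N, flip to black, move to (1,8). |black|=6
Step 8: on WHITE (1,8): turn R to E, flip to black, move to (1,9). |black|=7
Step 9: on WHITE (1,9): turn R to S, flip to black, move to (2,9). |black|=8
Step 10: on WHITE (2,9): turn R to W, flip to black, move to (2,8). |black|=9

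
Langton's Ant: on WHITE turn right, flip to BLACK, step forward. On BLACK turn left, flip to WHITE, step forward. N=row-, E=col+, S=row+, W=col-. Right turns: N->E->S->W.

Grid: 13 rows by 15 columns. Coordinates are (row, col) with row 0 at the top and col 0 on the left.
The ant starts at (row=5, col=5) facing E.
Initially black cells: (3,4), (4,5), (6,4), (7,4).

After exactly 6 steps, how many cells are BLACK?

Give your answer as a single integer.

Step 1: on WHITE (5,5): turn R to S, flip to black, move to (6,5). |black|=5
Step 2: on WHITE (6,5): turn R to W, flip to black, move to (6,4). |black|=6
Step 3: on BLACK (6,4): turn L to S, flip to white, move to (7,4). |black|=5
Step 4: on BLACK (7,4): turn L to E, flip to white, move to (7,5). |black|=4
Step 5: on WHITE (7,5): turn R to S, flip to black, move to (8,5). |black|=5
Step 6: on WHITE (8,5): turn R to W, flip to black, move to (8,4). |black|=6

Answer: 6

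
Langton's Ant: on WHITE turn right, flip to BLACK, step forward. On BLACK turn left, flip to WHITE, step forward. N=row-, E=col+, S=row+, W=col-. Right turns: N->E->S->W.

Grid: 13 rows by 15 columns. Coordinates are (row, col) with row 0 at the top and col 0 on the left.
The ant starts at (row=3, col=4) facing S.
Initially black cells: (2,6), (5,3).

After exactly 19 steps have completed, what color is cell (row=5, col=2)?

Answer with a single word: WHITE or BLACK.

Answer: WHITE

Derivation:
Step 1: on WHITE (3,4): turn R to W, flip to black, move to (3,3). |black|=3
Step 2: on WHITE (3,3): turn R to N, flip to black, move to (2,3). |black|=4
Step 3: on WHITE (2,3): turn R to E, flip to black, move to (2,4). |black|=5
Step 4: on WHITE (2,4): turn R to S, flip to black, move to (3,4). |black|=6
Step 5: on BLACK (3,4): turn L to E, flip to white, move to (3,5). |black|=5
Step 6: on WHITE (3,5): turn R to S, flip to black, move to (4,5). |black|=6
Step 7: on WHITE (4,5): turn R to W, flip to black, move to (4,4). |black|=7
Step 8: on WHITE (4,4): turn R to N, flip to black, move to (3,4). |black|=8
Step 9: on WHITE (3,4): turn R to E, flip to black, move to (3,5). |black|=9
Step 10: on BLACK (3,5): turn L to N, flip to white, move to (2,5). |black|=8
Step 11: on WHITE (2,5): turn R to E, flip to black, move to (2,6). |black|=9
Step 12: on BLACK (2,6): turn L to N, flip to white, move to (1,6). |black|=8
Step 13: on WHITE (1,6): turn R to E, flip to black, move to (1,7). |black|=9
Step 14: on WHITE (1,7): turn R to S, flip to black, move to (2,7). |black|=10
Step 15: on WHITE (2,7): turn R to W, flip to black, move to (2,6). |black|=11
Step 16: on WHITE (2,6): turn R to N, flip to black, move to (1,6). |black|=12
Step 17: on BLACK (1,6): turn L to W, flip to white, move to (1,5). |black|=11
Step 18: on WHITE (1,5): turn R to N, flip to black, move to (0,5). |black|=12
Step 19: on WHITE (0,5): turn R to E, flip to black, move to (0,6). |black|=13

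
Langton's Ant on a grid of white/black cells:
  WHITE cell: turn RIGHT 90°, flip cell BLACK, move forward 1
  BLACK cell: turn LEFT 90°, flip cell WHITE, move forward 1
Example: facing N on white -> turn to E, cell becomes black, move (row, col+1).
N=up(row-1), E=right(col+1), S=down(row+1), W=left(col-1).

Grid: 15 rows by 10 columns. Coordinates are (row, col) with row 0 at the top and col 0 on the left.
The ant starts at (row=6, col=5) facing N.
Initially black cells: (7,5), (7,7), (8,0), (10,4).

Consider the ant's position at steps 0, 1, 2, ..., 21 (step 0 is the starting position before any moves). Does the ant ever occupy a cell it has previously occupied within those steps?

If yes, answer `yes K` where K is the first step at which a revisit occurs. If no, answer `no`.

Step 1: on WHITE (6,5): turn R to E, flip to black, move to (6,6). |black|=5 — new cell
Step 2: on WHITE (6,6): turn R to S, flip to black, move to (7,6). |black|=6 — new cell
Step 3: on WHITE (7,6): turn R to W, flip to black, move to (7,5). |black|=7 — new cell
Step 4: on BLACK (7,5): turn L to S, flip to white, move to (8,5). |black|=6 — new cell
Step 5: on WHITE (8,5): turn R to W, flip to black, move to (8,4). |black|=7 — new cell
Step 6: on WHITE (8,4): turn R to N, flip to black, move to (7,4). |black|=8 — new cell
Step 7: on WHITE (7,4): turn R to E, flip to black, move to (7,5). |black|=9 — REVISIT

Answer: yes 7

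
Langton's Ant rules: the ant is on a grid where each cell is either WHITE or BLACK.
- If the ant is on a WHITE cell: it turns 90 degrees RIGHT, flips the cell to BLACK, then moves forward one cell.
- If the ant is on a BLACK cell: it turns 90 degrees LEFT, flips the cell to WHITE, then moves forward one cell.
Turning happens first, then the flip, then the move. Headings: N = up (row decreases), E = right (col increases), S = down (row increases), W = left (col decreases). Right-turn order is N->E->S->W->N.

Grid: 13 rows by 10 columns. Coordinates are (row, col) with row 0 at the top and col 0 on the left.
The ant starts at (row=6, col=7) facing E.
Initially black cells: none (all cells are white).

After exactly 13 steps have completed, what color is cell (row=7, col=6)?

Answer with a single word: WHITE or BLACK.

Answer: BLACK

Derivation:
Step 1: on WHITE (6,7): turn R to S, flip to black, move to (7,7). |black|=1
Step 2: on WHITE (7,7): turn R to W, flip to black, move to (7,6). |black|=2
Step 3: on WHITE (7,6): turn R to N, flip to black, move to (6,6). |black|=3
Step 4: on WHITE (6,6): turn R to E, flip to black, move to (6,7). |black|=4
Step 5: on BLACK (6,7): turn L to N, flip to white, move to (5,7). |black|=3
Step 6: on WHITE (5,7): turn R to E, flip to black, move to (5,8). |black|=4
Step 7: on WHITE (5,8): turn R to S, flip to black, move to (6,8). |black|=5
Step 8: on WHITE (6,8): turn R to W, flip to black, move to (6,7). |black|=6
Step 9: on WHITE (6,7): turn R to N, flip to black, move to (5,7). |black|=7
Step 10: on BLACK (5,7): turn L to W, flip to white, move to (5,6). |black|=6
Step 11: on WHITE (5,6): turn R to N, flip to black, move to (4,6). |black|=7
Step 12: on WHITE (4,6): turn R to E, flip to black, move to (4,7). |black|=8
Step 13: on WHITE (4,7): turn R to S, flip to black, move to (5,7). |black|=9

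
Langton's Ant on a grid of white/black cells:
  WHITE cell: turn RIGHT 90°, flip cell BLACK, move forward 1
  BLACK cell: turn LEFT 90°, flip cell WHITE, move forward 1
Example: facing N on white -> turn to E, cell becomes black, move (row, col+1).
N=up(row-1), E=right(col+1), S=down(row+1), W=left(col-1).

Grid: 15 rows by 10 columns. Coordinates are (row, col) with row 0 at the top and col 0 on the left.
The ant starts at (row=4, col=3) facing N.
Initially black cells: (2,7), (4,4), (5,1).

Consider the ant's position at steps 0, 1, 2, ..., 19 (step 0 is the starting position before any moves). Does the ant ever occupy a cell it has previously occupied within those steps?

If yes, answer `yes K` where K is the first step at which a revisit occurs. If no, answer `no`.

Answer: yes 5

Derivation:
Step 1: on WHITE (4,3): turn R to E, flip to black, move to (4,4). |black|=4 — new cell
Step 2: on BLACK (4,4): turn L to N, flip to white, move to (3,4). |black|=3 — new cell
Step 3: on WHITE (3,4): turn R to E, flip to black, move to (3,5). |black|=4 — new cell
Step 4: on WHITE (3,5): turn R to S, flip to black, move to (4,5). |black|=5 — new cell
Step 5: on WHITE (4,5): turn R to W, flip to black, move to (4,4). |black|=6 — REVISIT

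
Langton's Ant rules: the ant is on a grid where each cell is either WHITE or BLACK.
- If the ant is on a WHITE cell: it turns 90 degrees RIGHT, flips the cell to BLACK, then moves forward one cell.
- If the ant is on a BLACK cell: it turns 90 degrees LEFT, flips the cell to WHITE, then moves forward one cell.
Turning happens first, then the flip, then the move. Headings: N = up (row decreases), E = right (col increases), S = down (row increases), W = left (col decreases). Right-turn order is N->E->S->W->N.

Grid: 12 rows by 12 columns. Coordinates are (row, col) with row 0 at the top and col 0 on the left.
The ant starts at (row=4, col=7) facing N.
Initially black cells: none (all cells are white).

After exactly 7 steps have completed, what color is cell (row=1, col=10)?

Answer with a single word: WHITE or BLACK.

Step 1: on WHITE (4,7): turn R to E, flip to black, move to (4,8). |black|=1
Step 2: on WHITE (4,8): turn R to S, flip to black, move to (5,8). |black|=2
Step 3: on WHITE (5,8): turn R to W, flip to black, move to (5,7). |black|=3
Step 4: on WHITE (5,7): turn R to N, flip to black, move to (4,7). |black|=4
Step 5: on BLACK (4,7): turn L to W, flip to white, move to (4,6). |black|=3
Step 6: on WHITE (4,6): turn R to N, flip to black, move to (3,6). |black|=4
Step 7: on WHITE (3,6): turn R to E, flip to black, move to (3,7). |black|=5

Answer: WHITE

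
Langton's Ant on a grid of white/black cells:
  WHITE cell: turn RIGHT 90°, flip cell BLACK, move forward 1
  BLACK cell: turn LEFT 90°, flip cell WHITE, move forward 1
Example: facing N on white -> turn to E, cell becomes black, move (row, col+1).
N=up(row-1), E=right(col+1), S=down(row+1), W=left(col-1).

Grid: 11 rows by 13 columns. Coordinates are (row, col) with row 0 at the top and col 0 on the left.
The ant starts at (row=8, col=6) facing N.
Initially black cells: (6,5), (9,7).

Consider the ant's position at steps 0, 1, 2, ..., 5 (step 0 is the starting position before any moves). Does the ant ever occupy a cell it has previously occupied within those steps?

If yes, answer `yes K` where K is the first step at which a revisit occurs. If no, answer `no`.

Answer: no

Derivation:
Step 1: on WHITE (8,6): turn R to E, flip to black, move to (8,7). |black|=3 — new cell
Step 2: on WHITE (8,7): turn R to S, flip to black, move to (9,7). |black|=4 — new cell
Step 3: on BLACK (9,7): turn L to E, flip to white, move to (9,8). |black|=3 — new cell
Step 4: on WHITE (9,8): turn R to S, flip to black, move to (10,8). |black|=4 — new cell
Step 5: on WHITE (10,8): turn R to W, flip to black, move to (10,7). |black|=5 — new cell
No revisit within 5 steps.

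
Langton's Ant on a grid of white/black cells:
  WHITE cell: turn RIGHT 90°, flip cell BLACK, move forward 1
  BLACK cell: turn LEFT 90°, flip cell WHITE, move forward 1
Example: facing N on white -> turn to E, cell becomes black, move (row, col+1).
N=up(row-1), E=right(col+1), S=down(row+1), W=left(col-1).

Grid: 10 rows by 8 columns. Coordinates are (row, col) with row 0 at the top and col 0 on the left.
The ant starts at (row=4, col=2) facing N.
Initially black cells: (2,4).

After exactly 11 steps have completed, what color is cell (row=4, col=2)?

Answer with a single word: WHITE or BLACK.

Answer: BLACK

Derivation:
Step 1: on WHITE (4,2): turn R to E, flip to black, move to (4,3). |black|=2
Step 2: on WHITE (4,3): turn R to S, flip to black, move to (5,3). |black|=3
Step 3: on WHITE (5,3): turn R to W, flip to black, move to (5,2). |black|=4
Step 4: on WHITE (5,2): turn R to N, flip to black, move to (4,2). |black|=5
Step 5: on BLACK (4,2): turn L to W, flip to white, move to (4,1). |black|=4
Step 6: on WHITE (4,1): turn R to N, flip to black, move to (3,1). |black|=5
Step 7: on WHITE (3,1): turn R to E, flip to black, move to (3,2). |black|=6
Step 8: on WHITE (3,2): turn R to S, flip to black, move to (4,2). |black|=7
Step 9: on WHITE (4,2): turn R to W, flip to black, move to (4,1). |black|=8
Step 10: on BLACK (4,1): turn L to S, flip to white, move to (5,1). |black|=7
Step 11: on WHITE (5,1): turn R to W, flip to black, move to (5,0). |black|=8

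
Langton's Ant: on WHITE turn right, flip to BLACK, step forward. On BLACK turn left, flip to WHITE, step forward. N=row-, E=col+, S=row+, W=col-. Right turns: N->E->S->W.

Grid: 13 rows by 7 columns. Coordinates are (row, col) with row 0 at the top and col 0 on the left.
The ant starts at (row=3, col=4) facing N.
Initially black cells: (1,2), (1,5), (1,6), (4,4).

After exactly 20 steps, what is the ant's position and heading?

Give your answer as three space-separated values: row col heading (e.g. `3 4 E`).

Answer: 7 6 S

Derivation:
Step 1: on WHITE (3,4): turn R to E, flip to black, move to (3,5). |black|=5
Step 2: on WHITE (3,5): turn R to S, flip to black, move to (4,5). |black|=6
Step 3: on WHITE (4,5): turn R to W, flip to black, move to (4,4). |black|=7
Step 4: on BLACK (4,4): turn L to S, flip to white, move to (5,4). |black|=6
Step 5: on WHITE (5,4): turn R to W, flip to black, move to (5,3). |black|=7
Step 6: on WHITE (5,3): turn R to N, flip to black, move to (4,3). |black|=8
Step 7: on WHITE (4,3): turn R to E, flip to black, move to (4,4). |black|=9
Step 8: on WHITE (4,4): turn R to S, flip to black, move to (5,4). |black|=10
Step 9: on BLACK (5,4): turn L to E, flip to white, move to (5,5). |black|=9
Step 10: on WHITE (5,5): turn R to S, flip to black, move to (6,5). |black|=10
Step 11: on WHITE (6,5): turn R to W, flip to black, move to (6,4). |black|=11
Step 12: on WHITE (6,4): turn R to N, flip to black, move to (5,4). |black|=12
Step 13: on WHITE (5,4): turn R to E, flip to black, move to (5,5). |black|=13
Step 14: on BLACK (5,5): turn L to N, flip to white, move to (4,5). |black|=12
Step 15: on BLACK (4,5): turn L to W, flip to white, move to (4,4). |black|=11
Step 16: on BLACK (4,4): turn L to S, flip to white, move to (5,4). |black|=10
Step 17: on BLACK (5,4): turn L to E, flip to white, move to (5,5). |black|=9
Step 18: on WHITE (5,5): turn R to S, flip to black, move to (6,5). |black|=10
Step 19: on BLACK (6,5): turn L to E, flip to white, move to (6,6). |black|=9
Step 20: on WHITE (6,6): turn R to S, flip to black, move to (7,6). |black|=10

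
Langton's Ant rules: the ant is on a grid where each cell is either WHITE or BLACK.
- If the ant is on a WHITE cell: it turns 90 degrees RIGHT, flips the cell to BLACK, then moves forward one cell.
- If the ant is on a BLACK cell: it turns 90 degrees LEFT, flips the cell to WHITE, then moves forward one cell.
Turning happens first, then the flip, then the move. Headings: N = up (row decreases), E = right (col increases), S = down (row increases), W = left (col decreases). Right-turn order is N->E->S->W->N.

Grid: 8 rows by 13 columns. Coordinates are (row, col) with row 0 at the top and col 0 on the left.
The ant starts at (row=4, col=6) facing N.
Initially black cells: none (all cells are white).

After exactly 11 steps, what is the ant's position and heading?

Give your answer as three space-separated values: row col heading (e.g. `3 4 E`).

Answer: 5 4 W

Derivation:
Step 1: on WHITE (4,6): turn R to E, flip to black, move to (4,7). |black|=1
Step 2: on WHITE (4,7): turn R to S, flip to black, move to (5,7). |black|=2
Step 3: on WHITE (5,7): turn R to W, flip to black, move to (5,6). |black|=3
Step 4: on WHITE (5,6): turn R to N, flip to black, move to (4,6). |black|=4
Step 5: on BLACK (4,6): turn L to W, flip to white, move to (4,5). |black|=3
Step 6: on WHITE (4,5): turn R to N, flip to black, move to (3,5). |black|=4
Step 7: on WHITE (3,5): turn R to E, flip to black, move to (3,6). |black|=5
Step 8: on WHITE (3,6): turn R to S, flip to black, move to (4,6). |black|=6
Step 9: on WHITE (4,6): turn R to W, flip to black, move to (4,5). |black|=7
Step 10: on BLACK (4,5): turn L to S, flip to white, move to (5,5). |black|=6
Step 11: on WHITE (5,5): turn R to W, flip to black, move to (5,4). |black|=7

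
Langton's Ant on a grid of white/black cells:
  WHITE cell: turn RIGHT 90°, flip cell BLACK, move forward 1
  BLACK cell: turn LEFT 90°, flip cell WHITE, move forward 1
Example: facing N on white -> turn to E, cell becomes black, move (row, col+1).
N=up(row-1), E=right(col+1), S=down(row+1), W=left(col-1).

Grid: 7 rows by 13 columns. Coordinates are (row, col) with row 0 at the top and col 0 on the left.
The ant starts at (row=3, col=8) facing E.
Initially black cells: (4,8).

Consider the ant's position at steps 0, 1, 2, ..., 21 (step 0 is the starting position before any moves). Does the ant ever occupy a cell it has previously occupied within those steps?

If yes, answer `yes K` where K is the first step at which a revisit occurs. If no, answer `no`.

Answer: yes 5

Derivation:
Step 1: on WHITE (3,8): turn R to S, flip to black, move to (4,8). |black|=2 — new cell
Step 2: on BLACK (4,8): turn L to E, flip to white, move to (4,9). |black|=1 — new cell
Step 3: on WHITE (4,9): turn R to S, flip to black, move to (5,9). |black|=2 — new cell
Step 4: on WHITE (5,9): turn R to W, flip to black, move to (5,8). |black|=3 — new cell
Step 5: on WHITE (5,8): turn R to N, flip to black, move to (4,8). |black|=4 — REVISIT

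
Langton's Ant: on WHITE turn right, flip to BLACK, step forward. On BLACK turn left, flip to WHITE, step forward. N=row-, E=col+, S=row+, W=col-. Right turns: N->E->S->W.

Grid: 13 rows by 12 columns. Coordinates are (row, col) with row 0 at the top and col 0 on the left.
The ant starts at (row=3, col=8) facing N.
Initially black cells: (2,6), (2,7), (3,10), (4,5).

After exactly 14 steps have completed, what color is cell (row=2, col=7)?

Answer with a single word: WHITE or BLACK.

Answer: WHITE

Derivation:
Step 1: on WHITE (3,8): turn R to E, flip to black, move to (3,9). |black|=5
Step 2: on WHITE (3,9): turn R to S, flip to black, move to (4,9). |black|=6
Step 3: on WHITE (4,9): turn R to W, flip to black, move to (4,8). |black|=7
Step 4: on WHITE (4,8): turn R to N, flip to black, move to (3,8). |black|=8
Step 5: on BLACK (3,8): turn L to W, flip to white, move to (3,7). |black|=7
Step 6: on WHITE (3,7): turn R to N, flip to black, move to (2,7). |black|=8
Step 7: on BLACK (2,7): turn L to W, flip to white, move to (2,6). |black|=7
Step 8: on BLACK (2,6): turn L to S, flip to white, move to (3,6). |black|=6
Step 9: on WHITE (3,6): turn R to W, flip to black, move to (3,5). |black|=7
Step 10: on WHITE (3,5): turn R to N, flip to black, move to (2,5). |black|=8
Step 11: on WHITE (2,5): turn R to E, flip to black, move to (2,6). |black|=9
Step 12: on WHITE (2,6): turn R to S, flip to black, move to (3,6). |black|=10
Step 13: on BLACK (3,6): turn L to E, flip to white, move to (3,7). |black|=9
Step 14: on BLACK (3,7): turn L to N, flip to white, move to (2,7). |black|=8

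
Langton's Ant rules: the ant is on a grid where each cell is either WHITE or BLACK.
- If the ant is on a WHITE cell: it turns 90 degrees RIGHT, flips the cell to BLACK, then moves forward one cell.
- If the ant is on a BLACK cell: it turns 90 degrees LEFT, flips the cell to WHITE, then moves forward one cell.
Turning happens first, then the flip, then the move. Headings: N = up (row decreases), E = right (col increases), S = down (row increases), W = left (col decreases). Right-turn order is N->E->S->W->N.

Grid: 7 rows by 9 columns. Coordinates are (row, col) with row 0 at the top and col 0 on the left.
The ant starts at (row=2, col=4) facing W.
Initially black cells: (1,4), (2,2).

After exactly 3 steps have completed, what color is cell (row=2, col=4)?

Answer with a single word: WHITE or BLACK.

Answer: BLACK

Derivation:
Step 1: on WHITE (2,4): turn R to N, flip to black, move to (1,4). |black|=3
Step 2: on BLACK (1,4): turn L to W, flip to white, move to (1,3). |black|=2
Step 3: on WHITE (1,3): turn R to N, flip to black, move to (0,3). |black|=3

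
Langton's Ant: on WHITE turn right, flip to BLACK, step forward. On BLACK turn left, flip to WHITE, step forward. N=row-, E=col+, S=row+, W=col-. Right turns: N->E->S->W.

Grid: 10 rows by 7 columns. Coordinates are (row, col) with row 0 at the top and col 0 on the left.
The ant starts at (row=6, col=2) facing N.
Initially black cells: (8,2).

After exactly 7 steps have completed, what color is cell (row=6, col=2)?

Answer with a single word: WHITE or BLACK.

Answer: WHITE

Derivation:
Step 1: on WHITE (6,2): turn R to E, flip to black, move to (6,3). |black|=2
Step 2: on WHITE (6,3): turn R to S, flip to black, move to (7,3). |black|=3
Step 3: on WHITE (7,3): turn R to W, flip to black, move to (7,2). |black|=4
Step 4: on WHITE (7,2): turn R to N, flip to black, move to (6,2). |black|=5
Step 5: on BLACK (6,2): turn L to W, flip to white, move to (6,1). |black|=4
Step 6: on WHITE (6,1): turn R to N, flip to black, move to (5,1). |black|=5
Step 7: on WHITE (5,1): turn R to E, flip to black, move to (5,2). |black|=6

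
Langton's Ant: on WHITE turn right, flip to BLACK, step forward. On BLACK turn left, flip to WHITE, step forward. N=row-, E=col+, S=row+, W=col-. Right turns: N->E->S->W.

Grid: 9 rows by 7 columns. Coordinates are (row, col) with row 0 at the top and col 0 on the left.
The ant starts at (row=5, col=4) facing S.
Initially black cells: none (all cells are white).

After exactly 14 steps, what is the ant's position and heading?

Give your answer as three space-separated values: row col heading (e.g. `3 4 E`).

Step 1: on WHITE (5,4): turn R to W, flip to black, move to (5,3). |black|=1
Step 2: on WHITE (5,3): turn R to N, flip to black, move to (4,3). |black|=2
Step 3: on WHITE (4,3): turn R to E, flip to black, move to (4,4). |black|=3
Step 4: on WHITE (4,4): turn R to S, flip to black, move to (5,4). |black|=4
Step 5: on BLACK (5,4): turn L to E, flip to white, move to (5,5). |black|=3
Step 6: on WHITE (5,5): turn R to S, flip to black, move to (6,5). |black|=4
Step 7: on WHITE (6,5): turn R to W, flip to black, move to (6,4). |black|=5
Step 8: on WHITE (6,4): turn R to N, flip to black, move to (5,4). |black|=6
Step 9: on WHITE (5,4): turn R to E, flip to black, move to (5,5). |black|=7
Step 10: on BLACK (5,5): turn L to N, flip to white, move to (4,5). |black|=6
Step 11: on WHITE (4,5): turn R to E, flip to black, move to (4,6). |black|=7
Step 12: on WHITE (4,6): turn R to S, flip to black, move to (5,6). |black|=8
Step 13: on WHITE (5,6): turn R to W, flip to black, move to (5,5). |black|=9
Step 14: on WHITE (5,5): turn R to N, flip to black, move to (4,5). |black|=10

Answer: 4 5 N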